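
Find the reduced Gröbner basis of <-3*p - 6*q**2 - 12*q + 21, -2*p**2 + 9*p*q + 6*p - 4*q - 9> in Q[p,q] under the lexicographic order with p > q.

f_1 = -3*p - 6*q**2 - 12*q + 21, LT = p.
f_2 = -2*p**2 + 9*p*q + 6*p - 4*q - 9, LT = p**2.

S(f_1,f_2): lcm = p**2. S = 2*p*q**2 + 17/2*p*q - 4*p - 2*q - 9/2.
  leading term p*q**2: subtract (-2/3*q**2)·f_1 from 2*p*q**2 + 17/2*p*q - 4*p - 2*q - 9/2 → 17/2*p*q - 4*p - 4*q**4 - 8*q**3 + 14*q**2 - 2*q - 9/2
  leading term p*q: subtract (-17/6*q)·f_1 from 17/2*p*q - 4*p - 4*q**4 - 8*q**3 + 14*q**2 - 2*q - 9/2 → -4*p - 4*q**4 - 25*q**3 - 20*q**2 + 115/2*q - 9/2
  leading term p: subtract (4/3)·f_1 from -4*p - 4*q**4 - 25*q**3 - 20*q**2 + 115/2*q - 9/2 → -4*q**4 - 25*q**3 - 12*q**2 + 147/2*q - 65/2
  leading term q**4: no divisor's leading term divides it; move -4*q**4 to the remainder.
  leading term q**3: no divisor's leading term divides it; move -25*q**3 to the remainder.
  leading term q**2: no divisor's leading term divides it; move -12*q**2 to the remainder.
  leading term q: no divisor's leading term divides it; move 147/2*q to the remainder.
  leading term 1: no divisor's leading term divides it; move -65/2 to the remainder.
  remainder -4*q**4 - 25*q**3 - 12*q**2 + 147/2*q - 65/2 ≠ 0; add g_3 = -4*q**4 - 25*q**3 - 12*q**2 + 147/2*q - 65/2 to the basis.

S(f_1,g_3): leading monomials are coprime, so the S-polynomial reduces to 0 (Buchberger's first criterion).
S(f_2,g_3): leading monomials are coprime, so the S-polynomial reduces to 0 (Buchberger's first criterion).
Every S-polynomial of the final basis reduces to 0, so we have a Gröbner basis.
Inter-reduce: drop elements whose leading term is divisible by another's, tail-reduce, and make monic.

G = {p + 2*q**2 + 4*q - 7, q**4 + 25/4*q**3 + 3*q**2 - 147/8*q + 65/8}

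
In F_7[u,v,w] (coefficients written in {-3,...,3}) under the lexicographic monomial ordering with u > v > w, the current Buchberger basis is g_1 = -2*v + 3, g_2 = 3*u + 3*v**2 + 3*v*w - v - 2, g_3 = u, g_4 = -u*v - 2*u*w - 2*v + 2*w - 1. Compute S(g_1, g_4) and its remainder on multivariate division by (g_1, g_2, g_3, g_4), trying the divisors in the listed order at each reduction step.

S(g_1, g_4) = -2*u*w + 2*u - 2*v + 2*w - 1; remainder on division = 3*w**2 + 2.

lcm(LM(g_1), LM(g_4)) = u*v.
S = (lcm/LT(g_1))·g_1 − (lcm/LT(g_4))·g_4 = -2*u*w + 2*u - 2*v + 2*w - 1.
Reduce S modulo (g_1, g_2, g_3, g_4) in that order:
  leading term u*w: subtract (-3*w)·g_2 from -2*u*w + 2*u - 2*v + 2*w - 1 → 2*u + 2*v**2*w + 2*v*w**2 - 3*v*w - 2*v + 3*w - 1
  leading term u: subtract (3)·g_2 from 2*u + 2*v**2*w + 2*v*w**2 - 3*v*w - 2*v + 3*w - 1 → 2*v**2*w - 2*v**2 + 2*v*w**2 + 2*v*w + v + 3*w - 2
  leading term v**2*w: subtract (-v*w)·g_1 from 2*v**2*w - 2*v**2 + 2*v*w**2 + 2*v*w + v + 3*w - 2 → -2*v**2 + 2*v*w**2 - 2*v*w + v + 3*w - 2
  leading term v**2: subtract (v)·g_1 from -2*v**2 + 2*v*w**2 - 2*v*w + v + 3*w - 2 → 2*v*w**2 - 2*v*w - 2*v + 3*w - 2
  leading term v*w**2: subtract (-w**2)·g_1 from 2*v*w**2 - 2*v*w - 2*v + 3*w - 2 → -2*v*w - 2*v + 3*w**2 + 3*w - 2
  leading term v*w: subtract (w)·g_1 from -2*v*w - 2*v + 3*w**2 + 3*w - 2 → -2*v + 3*w**2 - 2
  leading term v: subtract (1)·g_1 from -2*v + 3*w**2 - 2 → 3*w**2 + 2
  leading term w**2: no divisor's leading term divides it; move 3*w**2 to the remainder.
  leading term 1: no divisor's leading term divides it; move 2 to the remainder.
The remainder 3*w**2 + 2 is nonzero, so it would be added as the next basis element.
An S-polynomial is built so that the two leading terms cancel; whether anything survives reduction is exactly the Gröbner-basis criterion.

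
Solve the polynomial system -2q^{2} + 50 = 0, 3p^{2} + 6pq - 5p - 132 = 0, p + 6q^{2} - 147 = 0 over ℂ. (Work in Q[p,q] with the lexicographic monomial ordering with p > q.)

Compute a lex Gröbner basis by Buchberger's algorithm.
f_1 = -2q^{2} + 50, LT = q^{2}.
f_2 = 3p^{2} + 6pq - 5p - 132, LT = p^{2}.
f_3 = p + 6q^{2} - 147, LT = p.

S(f_2,f_3): lcm = p^{2}. S = -6pq^{2} + 2pq + \tfrac{436}{3}p - 44.
  leading term pq^{2}: subtract (3p)·f_1 from -6pq^{2} + 2pq + \tfrac{436}{3}p - 44 → 2pq - \tfrac{14}{3}p - 44
  leading term pq: subtract (2q)·f_3 from 2pq - \tfrac{14}{3}p - 44 → -\tfrac{14}{3}p - 12q^{3} + 294q - 44
  leading term p: subtract (-\tfrac{14}{3})·f_3 from -\tfrac{14}{3}p - 12q^{3} + 294q - 44 → -12q^{3} + 28q^{2} + 294q - 730
  leading term q^{3}: subtract (6q)·f_1 from -12q^{3} + 28q^{2} + 294q - 730 → 28q^{2} - 6q - 730
  leading term q^{2}: subtract (-14)·f_1 from 28q^{2} - 6q - 730 → -6q - 30
  leading term q: no divisor's leading term divides it; move -6q to the remainder.
  leading term 1: no divisor's leading term divides it; move -30 to the remainder.
  remainder -6q - 30 ≠ 0; add h_4 = -6q - 30 to the basis.

The other S-polynomials (S(f_1,f_2), S(f_1,f_3), S(f_1,h_4), S(f_2,h_4), S(f_3,h_4)) all reduce to 0 modulo the current basis, so we have a Gröbner basis.
Inter-reduce: drop elements whose leading term is divisible by another's, tail-reduce, and make monic.
Reduced Gröbner basis: {p + 3, q + 5}.

A lex Gröbner basis eliminates variables successively. Here q + 5 depends only on q, with roots {-5}; lifting each root through the earlier basis elements recovers the full solutions.
  q = -5: the earlier basis element becomes p + 3 = 0, giving p = -3 — point (-3, -5).
Each listed point satisfies every original equation (direct substitution).

{(-3, -5)}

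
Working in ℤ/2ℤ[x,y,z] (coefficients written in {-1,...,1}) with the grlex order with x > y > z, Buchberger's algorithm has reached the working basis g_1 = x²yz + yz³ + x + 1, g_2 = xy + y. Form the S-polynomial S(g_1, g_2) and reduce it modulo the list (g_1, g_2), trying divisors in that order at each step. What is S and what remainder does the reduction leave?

lcm(LM(g_1), LM(g_2)) = x²yz.
S = (lcm/LT(g_1))·g_1 − (lcm/LT(g_2))·g_2 = yz³ + xyz + x + 1.
Reduce S modulo (g_1, g_2) in that order:
  leading term yz³: no divisor's leading term divides it; move yz³ to the remainder.
  leading term xyz: subtract (z)·g_2 from xyz + x + 1 → yz + x + 1
  leading term yz: no divisor's leading term divides it; move yz to the remainder.
  leading term x: no divisor's leading term divides it; move x to the remainder.
  leading term 1: no divisor's leading term divides it; move 1 to the remainder.
The remainder yz³ + yz + x + 1 is nonzero, so it would be added as the next basis element.

S(g_1, g_2) = yz³ + xyz + x + 1; remainder on division = yz³ + yz + x + 1.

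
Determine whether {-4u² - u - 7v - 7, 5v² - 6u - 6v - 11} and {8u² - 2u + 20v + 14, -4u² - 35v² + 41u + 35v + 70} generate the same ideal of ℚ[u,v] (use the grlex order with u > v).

No, the ideals differ.

Since reduced Gröbner bases are canonical representatives of ideals under a given ordering, it suffices to compute and compare them.
Buchberger on the first generating set:
f_1 = -4u² - u - 7v - 7, LT = u².
f_2 = 5v² - 6u - 6v - 11, LT = v².

The S-polynomials (S(f_1,f_2)) all reduce to 0 modulo the current basis, so we have a Gröbner basis.
Inter-reduce: drop elements whose leading term is divisible by another's, tail-reduce, and make monic.
Reduced Gröbner basis: {u² + ¼u + 7/4v + 7/4, v² - 6/5u - 6/5v - 11/5}.

Buchberger on the second generating set:
h_1 = 8u² - 2u + 20v + 14, LT = u².
h_2 = -4u² - 35v² + 41u + 35v + 70, LT = u².

S(h_1,h_2): lcm = u². S = -35/4v² + 10u + 45/4v + 77/4.
  reduce S modulo (h_1, h_2):
  remainder -35/4v² + 10u + 45/4v + 77/4 ≠ 0; add k_3 = -35/4v² + 10u + 45/4v + 77/4 to the basis.

The other S-polynomials (S(h_1,k_3), S(h_2,k_3)) all reduce to 0 modulo the current basis, so we have a Gröbner basis.
Inter-reduce: drop elements whose leading term is divisible by another's, tail-reduce, and make monic.
Reduced Gröbner basis: {u² - ¼u + 5/2v + 7/4, v² - 8/7u - 9/7v - 11/5}.

The bases are distinct; the ideals are different.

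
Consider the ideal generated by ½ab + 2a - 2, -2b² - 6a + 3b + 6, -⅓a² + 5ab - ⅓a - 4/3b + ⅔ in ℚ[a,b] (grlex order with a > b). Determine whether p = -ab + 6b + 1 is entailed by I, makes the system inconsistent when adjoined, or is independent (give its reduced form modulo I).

Adjoining -ab + 6b + 1 makes the ideal the whole ring: the system is inconsistent.

First compute the reduced Gröbner basis of I by Buchberger's algorithm.
f_1 = ½ab + 2a - 2, LT = ab.
f_2 = -2b² - 6a + 3b + 6, LT = b².
f_3 = -⅓a² + 5ab - ⅓a - 4/3b + ⅔, LT = a².

S(f_1,f_2): lcm = ab². S = -3a² + 11/2ab + 3a - 4b.
  leading term a²: subtract (9)·f_3 from -3a² + 11/2ab + 3a - 4b → -79/2ab + 6a + 8b - 6
  leading term ab: subtract (-79)·f_1 from -79/2ab + 6a + 8b - 6 → 164a + 8b - 164
  leading term a: no divisor's leading term divides it; move 164a to the remainder.
  leading term b: no divisor's leading term divides it; move 8b to the remainder.
  leading term 1: no divisor's leading term divides it; move -164 to the remainder.
  remainder 164a + 8b - 164 ≠ 0; add h_4 = 164a + 8b - 164 to the basis.

S(f_1,f_3): lcm = a²b. S = 15ab² + 4a² - ab - 4b² - 4a + 2b.
  leading term ab²: subtract (30b)·f_1 from 15ab² + 4a² - ab - 4b² - 4a + 2b → 4a² - 61ab - 4b² - 4a + 62b
  leading term a²: subtract (-12)·f_3 from 4a² - 61ab - 4b² - 4a + 62b → -ab - 4b² - 8a + 46b + 8
  leading term ab: subtract (-2)·f_1 from -ab - 4b² - 8a + 46b + 8 → -4b² - 4a + 46b + 4
  leading term b²: subtract (2)·f_2 from -4b² - 4a + 46b + 4 → 8a + 40b - 8
  leading term a: subtract (2/41)·h_4 from 8a + 40b - 8 → 1624/41b
  leading term b: no divisor's leading term divides it; move 1624/41b to the remainder.
  remainder 1624/41b ≠ 0; add h_5 = 1624/41b to the basis.

The other S-polynomials (S(f_2,f_3), S(f_1,h_4), S(f_2,h_4), S(f_3,h_4), S(f_1,h_5), S(f_2,h_5), S(f_3,h_5), S(h_4,h_5)) all reduce to 0 modulo the current basis, so we have a Gröbner basis.
Inter-reduce: drop elements whose leading term is divisible by another's, tail-reduce, and make monic.
Reduced Gröbner basis: {a - 1, b}.
Label its elements g_1 = a - 1, g_2 = b.

Reduce p = -ab + 6b + 1 modulo G:
  leading term ab: subtract (-b)·g_1 from -ab + 6b + 1 → 5b + 1
  leading term b: subtract (5)·g_2 from 5b + 1 → 1
  leading term 1: no divisor's leading term divides it; move 1 to the remainder.
  normal form = 1.
The normal form is nonzero, so p ∉ I. Since p minus its normal form lies in I, I + (p) = I + (r) where r = 1; decide whether this ideal is the whole ring.
Here r = 1 is a nonzero constant, hence a unit: 1 ∈ I + (p), the Gröbner basis of I + (p) is {1}, and the enlarged system has no common solution — adjoining p is inconsistent.

Ideal membership is decidable via reduction modulo a Gröbner basis.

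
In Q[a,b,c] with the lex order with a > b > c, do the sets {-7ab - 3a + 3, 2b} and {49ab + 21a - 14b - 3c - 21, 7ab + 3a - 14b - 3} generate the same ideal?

No, the ideals differ.

For a fixed monomial order, each ideal has a unique reduced Gröbner basis; comparing bases decides equality.
Buchberger on the first generating set:
f_1 = -7ab - 3a + 3, LT = ab.
f_2 = 2b, LT = b.

S(f_1,f_2): lcm = ab. S = \tfrac{3}{7}a - \tfrac{3}{7}.
  leading term a: no divisor's leading term divides it; move \tfrac{3}{7}a to the remainder.
  leading term 1: no divisor's leading term divides it; move -\tfrac{3}{7} to the remainder.
  remainder \tfrac{3}{7}a - \tfrac{3}{7} ≠ 0; add g_3 = \tfrac{3}{7}a - \tfrac{3}{7} to the basis.

The other S-polynomials (S(f_1,g_3), S(f_2,g_3)) all reduce to 0 modulo the current basis, so we have a Gröbner basis.
Inter-reduce: drop elements whose leading term is divisible by another's, tail-reduce, and make monic.
Reduced Gröbner basis: {a - 1, b}.

Buchberger on the second generating set:
h_1 = 49ab + 21a - 14b - 3c - 21, LT = ab.
h_2 = 7ab + 3a - 14b - 3, LT = ab.

S(h_1,h_2): lcm = ab. S = \tfrac{12}{7}b - \tfrac{3}{49}c.
  leading term b: no divisor's leading term divides it; move \tfrac{12}{7}b to the remainder.
  leading term c: no divisor's leading term divides it; move -\tfrac{3}{49}c to the remainder.
  remainder \tfrac{12}{7}b - \tfrac{3}{49}c ≠ 0; add k_3 = \tfrac{12}{7}b - \tfrac{3}{49}c to the basis.

S(h_1,k_3): lcm = ab. S = \tfrac{1}{28}ac + \tfrac{3}{7}a - \tfrac{2}{7}b - \tfrac{3}{49}c - \tfrac{3}{7}.
  leading term ac: no divisor's leading term divides it; move \tfrac{1}{28}ac to the remainder.
  leading term a: no divisor's leading term divides it; move \tfrac{3}{7}a to the remainder.
  leading term b: subtract (-\tfrac{1}{6})·k_3 from -\tfrac{2}{7}b - \tfrac{3}{49}c - \tfrac{3}{7} → -\tfrac{1}{14}c - \tfrac{3}{7}
  leading term c: no divisor's leading term divides it; move -\tfrac{1}{14}c to the remainder.
  leading term 1: no divisor's leading term divides it; move -\tfrac{3}{7} to the remainder.
  remainder \tfrac{1}{28}ac + \tfrac{3}{7}a - \tfrac{1}{14}c - \tfrac{3}{7} ≠ 0; add k_4 = \tfrac{1}{28}ac + \tfrac{3}{7}a - \tfrac{1}{14}c - \tfrac{3}{7} to the basis.

The other S-polynomials (S(h_2,k_3), S(h_1,k_4), S(h_2,k_4), S(k_3,k_4)) all reduce to 0 modulo the current basis, so we have a Gröbner basis.
Inter-reduce: drop elements whose leading term is divisible by another's, tail-reduce, and make monic.
Reduced Gröbner basis: {ac + 12a - 2c - 12, b - \tfrac{1}{28}c}.

These differ, so the ideals are not equal.
The choice of monomial ordering does not affect the verdict — as long as both bases are computed under the same ordering, their equality decides ideal equality.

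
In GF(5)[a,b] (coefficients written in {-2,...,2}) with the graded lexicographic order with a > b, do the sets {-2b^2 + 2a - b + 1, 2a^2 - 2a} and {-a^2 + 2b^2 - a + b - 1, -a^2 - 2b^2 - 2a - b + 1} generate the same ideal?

Yes, the ideals are equal.

For a fixed monomial order, each ideal has a unique reduced Gröbner basis; comparing bases decides equality.
Buchberger on the first generating set:
f_1 = -2b^2 + 2a - b + 1, LT = b^2.
f_2 = 2a^2 - 2a, LT = a^2.

The S-polynomials (S(f_1,f_2)) all reduce to 0 modulo the current basis, so we have a Gröbner basis.
Inter-reduce: drop elements whose leading term is divisible by another's, tail-reduce, and make monic.
Reduced Gröbner basis: {a^2 - a, b^2 - a - 2b + 2}.

Buchberger on the second generating set:
h_1 = -a^2 + 2b^2 - a + b - 1, LT = a^2.
h_2 = -a^2 - 2b^2 - 2a - b + 1, LT = a^2.

S(h_1,h_2): lcm = a^2. S = b^2 - a - 2b + 2.
  leading term b^2: no divisor's leading term divides it; move b^2 to the remainder.
  leading term a: no divisor's leading term divides it; move -a to the remainder.
  leading term b: no divisor's leading term divides it; move -2b to the remainder.
  leading term 1: no divisor's leading term divides it; move 2 to the remainder.
  remainder b^2 - a - 2b + 2 ≠ 0; add k_3 = b^2 - a - 2b + 2 to the basis.

The other S-polynomials (S(h_1,k_3), S(h_2,k_3)) all reduce to 0 modulo the current basis, so we have a Gröbner basis.
Inter-reduce: drop elements whose leading term is divisible by another's, tail-reduce, and make monic.
Reduced Gröbner basis: {a^2 - a, b^2 - a - 2b + 2}.

Same reduced basis, so the two generating sets span the same ideal.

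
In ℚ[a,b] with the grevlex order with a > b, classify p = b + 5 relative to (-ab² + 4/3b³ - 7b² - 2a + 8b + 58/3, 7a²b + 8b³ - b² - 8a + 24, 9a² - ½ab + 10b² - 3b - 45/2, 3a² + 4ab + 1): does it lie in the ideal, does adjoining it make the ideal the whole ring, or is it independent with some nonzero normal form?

Adjoining b + 5 makes the ideal the whole ring: the system is inconsistent.

First compute the reduced Gröbner basis of I by Buchberger's algorithm.
f_1 = -ab² + 4/3b³ - 7b² - 2a + 8b + 58/3, LT = ab².
f_2 = 7a²b + 8b³ - b² - 8a + 24, LT = a²b.
f_3 = 9a² - ½ab + 10b² - 3b - 45/2, LT = a².
f_4 = 3a² + 4ab + 1, LT = a².

S(f_1,f_2): lcm = a²b². S = -4/3ab³ - 8/7b⁴ + 7ab² + 1/7b³ + 2a² - 48/7ab - 58/3a - 24/7b.
  reduce S modulo (f_1, f_2, f_3, f_4):
  remainder -184/63b⁴ + 395/21b³ - 257/63ab - 557/9b² - 100/3a + 1730/63b + 421/3 ≠ 0; add h_5 = -184/63b⁴ + 395/21b³ - 257/63ab - 557/9b² - 100/3a + 1730/63b + 421/3 to the basis.

S(f_1,f_3): lcm = a²b². S = -23/18ab³ - 10/9b⁴ + 7ab² + ⅓b³ + 2a² - 8ab + 5/2b² - 58/3a.
  reduce S modulo (f_1, f_2, f_3, f_4, h_5):
  remainder 100/207b³ - 1741/1242ab + 436/621b² - 250/207a + 1138/207b + 2105/414 ≠ 0; add h_6 = 100/207b³ - 1741/1242ab + 436/621b² - 250/207a + 1138/207b + 2105/414 to the basis.

S(f_1,f_4): lcm = a²b². S = -8/3ab³ + 7ab² + 2a² - 8ab - ⅓b² - 58/3a.
  reduce S modulo (f_1, f_2, f_3, f_4, h_5, h_6):
  remainder 1291/75ab - 124/25b² + 20a - 6478/75b - 421/5 ≠ 0; add h_7 = 1291/75ab - 124/25b² + 20a - 6478/75b - 421/5 to the basis.

S(f_2,f_3): lcm = a²b. S = 1/18ab² + 2/63b³ + 4/21b² - 8/7a + 5/2b + 24/7.
  reduce S modulo (f_1, f_2, f_3, f_4, h_5, h_6, h_7):
  remainder -386095/1463994b² - 109489/81333a + 4803299/1463994b + 1193366/243999 ≠ 0; add h_8 = -386095/1463994b² - 109489/81333a + 4803299/1463994b + 1193366/243999 to the basis.

S(f_2,f_4): lcm = a²b. S = -4/3ab² + 8/7b³ - 1/7b² - 8/7a - ⅓b + 24/7.
  reduce S modulo (f_1, f_2, f_3, f_4, h_5, h_6, h_7, h_8):
  remainder -18082986/386095a + 123001076/1158285b + 177250034/1158285 ≠ 0; add h_9 = -18082986/386095a + 123001076/1158285b + 177250034/1158285 to the basis.

S(f_3,f_4): lcm = a². S = -25/18ab + 10/9b² - ⅓b - 17/6.
  reduce S modulo (f_1, f_2, f_3, f_4, h_5, h_6, h_7, h_8, h_9):
  remainder -246329384/81373437b - 246329384/81373437 ≠ 0; add h_10 = -246329384/81373437b - 246329384/81373437 to the basis.

The other S-polynomials (S(f_1,h_5), S(f_2,h_5), S(f_3,h_5), S(f_4,h_5), S(f_1,h_6), S(f_2,h_6), S(f_3,h_6), S(f_4,h_6), S(h_5,h_6), S(f_1,h_7), S(f_2,h_7), S(f_3,h_7), S(f_4,h_7), S(h_5,h_7), S(h_6,h_7), S(f_1,h_8), S(f_2,h_8), S(f_3,h_8), S(f_4,h_8), S(h_5,h_8), S(h_6,h_8), S(h_7,h_8), S(f_1,h_9), S(f_2,h_9), S(f_3,h_9), S(f_4,h_9), S(h_5,h_9), S(h_6,h_9), S(h_7,h_9), S(h_8,h_9), S(f_1,h_10), S(f_2,h_10), S(f_3,h_10), S(f_4,h_10), S(h_5,h_10), S(h_6,h_10), S(h_7,h_10), S(h_8,h_10), S(h_9,h_10)) all reduce to 0 modulo the current basis, so we have a Gröbner basis.
Inter-reduce: drop elements whose leading term is divisible by another's, tail-reduce, and make monic.
Reduced Gröbner basis: {a - 1, b + 1}.
Label its elements g_1 = a - 1, g_2 = b + 1.

Reduce p = b + 5 modulo G:
  leading term b: subtract (1)·g_2 from b + 5 → 4
  leading term 1: no divisor's leading term divides it; move 4 to the remainder.
  normal form = 4.
The normal form is nonzero, so p ∉ I. Since p minus its normal form lies in I, I + (p) = I + (r) where r = 4; decide whether this ideal is the whole ring.
Here r = 4 is a nonzero constant, hence a unit: 1 ∈ I + (p), the Gröbner basis of I + (p) is {1}, and the enlarged system has no common solution — adjoining p is inconsistent.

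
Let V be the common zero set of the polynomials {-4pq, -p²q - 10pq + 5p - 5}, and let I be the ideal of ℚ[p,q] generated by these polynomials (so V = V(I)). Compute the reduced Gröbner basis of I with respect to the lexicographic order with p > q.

Buchberger's algorithm terminates because the ascending chain of leading-term ideals stabilizes.

f_1 = -4pq, LT = pq.
f_2 = -p²q - 10pq + 5p - 5, LT = p²q.

S(f_1,f_2): lcm = p²q. S = -10pq + 5p - 5.
  leading term pq: subtract (5/2)·f_1 from -10pq + 5p - 5 → 5p - 5
  leading term p: no divisor's leading term divides it; move 5p to the remainder.
  leading term 1: no divisor's leading term divides it; move -5 to the remainder.
  remainder 5p - 5 ≠ 0; add g_3 = 5p - 5 to the basis.

S(f_1,g_3): lcm = pq. S = q.
  leading term q: no divisor's leading term divides it; move q to the remainder.
  remainder q ≠ 0; add g_4 = q to the basis.

The other S-polynomials (S(f_2,g_3), S(f_1,g_4), S(f_2,g_4), S(g_3,g_4)) all reduce to 0 modulo the current basis, so we have a Gröbner basis.
Inter-reduce: drop elements whose leading term is divisible by another's, tail-reduce, and make monic.

G = {p - 1, q}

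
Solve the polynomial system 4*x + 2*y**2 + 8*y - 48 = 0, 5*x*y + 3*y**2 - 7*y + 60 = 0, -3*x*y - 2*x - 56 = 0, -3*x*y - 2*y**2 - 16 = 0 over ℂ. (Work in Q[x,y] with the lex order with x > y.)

Compute a lex Gröbner basis by Buchberger's algorithm.
f_1 = 4*x + 2*y**2 + 8*y - 48, LT = x.
f_2 = 5*x*y + 3*y**2 - 7*y + 60, LT = x*y.
f_3 = -3*x*y - 2*x - 56, LT = x*y.
f_4 = -3*x*y - 2*y**2 - 16, LT = x*y.

S(f_1,f_2): lcm = x*y. S = 1/2*y**3 + 7/5*y**2 - 53/5*y - 12.
  reduce S modulo (f_1, f_2, f_3, f_4):
  remainder 1/2*y**3 + 7/5*y**2 - 53/5*y - 12 ≠ 0; add h_5 = 1/2*y**3 + 7/5*y**2 - 53/5*y - 12 to the basis.

S(f_1,f_3): lcm = x*y. S = -2/3*x + 1/2*y**3 + 2*y**2 - 12*y - 56/3.
  reduce S modulo (f_1, f_2, f_3, f_4, h_5):
  remainder 14/15*y**2 - 1/15*y - 44/3 ≠ 0; add h_6 = 14/15*y**2 - 1/15*y - 44/3 to the basis.

S(f_1,f_4): lcm = x*y. S = 1/2*y**3 + 4/3*y**2 - 12*y - 16/3.
  reduce S modulo (f_1, f_2, f_3, f_4, h_5, h_6):
  remainder -59/42*y + 118/21 ≠ 0; add h_7 = -59/42*y + 118/21 to the basis.

The other S-polynomials (S(f_2,f_3), S(f_2,f_4), S(f_3,f_4), S(f_1,h_5), S(f_2,h_5), S(f_3,h_5), S(f_4,h_5), S(f_1,h_6), S(f_2,h_6), S(f_3,h_6), S(f_4,h_6), S(h_5,h_6), S(f_1,h_7), S(f_2,h_7), S(f_3,h_7), S(f_4,h_7), S(h_5,h_7), S(h_6,h_7)) all reduce to 0 modulo the current basis, so we have a Gröbner basis.
Inter-reduce: drop elements whose leading term is divisible by another's, tail-reduce, and make monic.
Reduced Gröbner basis: {x + 4, y - 4}.

Since the basis is lex-ordered, y - 4 is univariate in y. Its roots are {4}. Back-substituting each root into the other basis elements fixes the other coordinates.
  y = 4: the earlier basis element becomes x + 4 = 0, giving x = -4 — point (-4, 4).

{(-4, 4)}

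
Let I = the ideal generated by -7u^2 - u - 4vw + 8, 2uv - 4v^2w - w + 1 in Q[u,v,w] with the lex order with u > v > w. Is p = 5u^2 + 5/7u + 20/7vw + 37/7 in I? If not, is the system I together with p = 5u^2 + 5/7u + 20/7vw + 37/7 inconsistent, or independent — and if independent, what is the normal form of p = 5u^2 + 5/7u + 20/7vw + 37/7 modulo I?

Adjoining 5u^2 + 5/7u + 20/7vw + 37/7 makes the ideal the whole ring: the system is inconsistent.

First compute the reduced Gröbner basis of I by Buchberger's algorithm.
f_1 = -7u^2 - u - 4vw + 8, LT = u^2.
f_2 = 2uv - 4v^2w - w + 1, LT = uv.

S(f_1,f_2): lcm = u^2v. S = 2uv^2w + 1/7uv + 1/2uw - 1/2u + 4/7v^2w - 8/7v.
  leading term uv^2w: subtract (vw)·f_2 from 2uv^2w + 1/7uv + 1/2uw - 1/2u + 4/7v^2w - 8/7v → 1/7uv + 1/2uw - 1/2u + 4v^3w^2 + 4/7v^2w + vw^2 - vw - 8/7v
  leading term uv: subtract (1/14)·f_2 from 1/7uv + 1/2uw - 1/2u + 4v^3w^2 + 4/7v^2w + vw^2 - vw - 8/7v → 1/2uw - 1/2u + 4v^3w^2 + 6/7v^2w + vw^2 - vw - 8/7v + 1/14w - 1/14
  leading term uw: no divisor's leading term divides it; move 1/2uw to the remainder.
  leading term u: no divisor's leading term divides it; move -1/2u to the remainder.
  leading term v^3w^2: no divisor's leading term divides it; move 4v^3w^2 to the remainder.
  leading term v^2w: no divisor's leading term divides it; move 6/7v^2w to the remainder.
  leading term vw^2: no divisor's leading term divides it; move vw^2 to the remainder.
  leading term vw: no divisor's leading term divides it; move -vw to the remainder.
  leading term v: no divisor's leading term divides it; move -8/7v to the remainder.
  leading term w: no divisor's leading term divides it; move 1/14w to the remainder.
  leading term 1: no divisor's leading term divides it; move -1/14 to the remainder.
  remainder 1/2uw - 1/2u + 4v^3w^2 + 6/7v^2w + vw^2 - vw - 8/7v + 1/14w - 1/14 ≠ 0; add h_3 = 1/2uw - 1/2u + 4v^3w^2 + 6/7v^2w + vw^2 - vw - 8/7v + 1/14w - 1/14 to the basis.

S(f_1,h_3): lcm = u^2w. S = u^2 - 8uv^3w^2 - 12/7uv^2w - 2uvw^2 + 2uvw + 16/7uv + 1/7u + 4/7vw^2 - 8/7w.
  leading term u^2: subtract (-1/7)·f_1 from u^2 - 8uv^3w^2 - 12/7uv^2w - 2uvw^2 + 2uvw + 16/7uv + 1/7u + 4/7vw^2 - 8/7w → -8uv^3w^2 - 12/7uv^2w - 2uvw^2 + 2uvw + 16/7uv + 4/7vw^2 - 4/7vw - 8/7w + 8/7
  leading term uv^3w^2: subtract (-4v^2w^2)·f_2 from -8uv^3w^2 - 12/7uv^2w - 2uvw^2 + 2uvw + 16/7uv + 4/7vw^2 - 4/7vw - 8/7w + 8/7 → -12/7uv^2w - 2uvw^2 + 2uvw + 16/7uv - 16v^4w^3 - 4v^2w^3 + 4v^2w^2 + 4/7vw^2 - 4/7vw - 8/7w + 8/7
  leading term uv^2w: subtract (-6/7vw)·f_2 from -12/7uv^2w - 2uvw^2 + 2uvw + 16/7uv - 16v^4w^3 - 4v^2w^3 + 4v^2w^2 + 4/7vw^2 - 4/7vw - 8/7w + 8/7 → -2uvw^2 + 2uvw + 16/7uv - 16v^4w^3 - 24/7v^3w^2 - 4v^2w^3 + 4v^2w^2 - 2/7vw^2 + 2/7vw - 8/7w + 8/7
  leading term uvw^2: subtract (-w^2)·f_2 from -2uvw^2 + 2uvw + 16/7uv - 16v^4w^3 - 24/7v^3w^2 - 4v^2w^3 + 4v^2w^2 - 2/7vw^2 + 2/7vw - 8/7w + 8/7 → 2uvw + 16/7uv - 16v^4w^3 - 24/7v^3w^2 - 8v^2w^3 + 4v^2w^2 - 2/7vw^2 + 2/7vw - w^3 + w^2 - 8/7w + 8/7
  leading term uvw: subtract (w)·f_2 from 2uvw + 16/7uv - 16v^4w^3 - 24/7v^3w^2 - 8v^2w^3 + 4v^2w^2 - 2/7vw^2 + 2/7vw - w^3 + w^2 - 8/7w + 8/7 → 16/7uv - 16v^4w^3 - 24/7v^3w^2 - 8v^2w^3 + 8v^2w^2 - 2/7vw^2 + 2/7vw - w^3 + 2w^2 - 15/7w + 8/7
  leading term uv: subtract (8/7)·f_2 from 16/7uv - 16v^4w^3 - 24/7v^3w^2 - 8v^2w^3 + 8v^2w^2 - 2/7vw^2 + 2/7vw - w^3 + 2w^2 - 15/7w + 8/7 → -16v^4w^3 - 24/7v^3w^2 - 8v^2w^3 + 8v^2w^2 + 32/7v^2w - 2/7vw^2 + 2/7vw - w^3 + 2w^2 - w
  leading term v^4w^3: no divisor's leading term divides it; move -16v^4w^3 to the remainder.
  leading term v^3w^2: no divisor's leading term divides it; move -24/7v^3w^2 to the remainder.
  leading term v^2w^3: no divisor's leading term divides it; move -8v^2w^3 to the remainder.
  leading term v^2w^2: no divisor's leading term divides it; move 8v^2w^2 to the remainder.
  leading term v^2w: no divisor's leading term divides it; move 32/7v^2w to the remainder.
  leading term vw^2: no divisor's leading term divides it; move -2/7vw^2 to the remainder.
  leading term vw: no divisor's leading term divides it; move 2/7vw to the remainder.
  leading term w^3: no divisor's leading term divides it; move -w^3 to the remainder.
  leading term w^2: no divisor's leading term divides it; move 2w^2 to the remainder.
  leading term w: no divisor's leading term divides it; move -w to the remainder.
  remainder -16v^4w^3 - 24/7v^3w^2 - 8v^2w^3 + 8v^2w^2 + 32/7v^2w - 2/7vw^2 + 2/7vw - w^3 + 2w^2 - w ≠ 0; add h_4 = -16v^4w^3 - 24/7v^3w^2 - 8v^2w^3 + 8v^2w^2 + 32/7v^2w - 2/7vw^2 + 2/7vw - w^3 + 2w^2 - w to the basis.

S(f_2,h_3): lcm = uvw. S = uv - 8v^4w^2 - 12/7v^3w - 4v^2w^2 + 2v^2w + 16/7v^2 - 1/7vw + 1/7v - 1/2w^2 + 1/2w.
  leading term uv: subtract (1/2)·f_2 from uv - 8v^4w^2 - 12/7v^3w - 4v^2w^2 + 2v^2w + 16/7v^2 - 1/7vw + 1/7v - 1/2w^2 + 1/2w → -8v^4w^2 - 12/7v^3w - 4v^2w^2 + 4v^2w + 16/7v^2 - 1/7vw + 1/7v - 1/2w^2 + w - 1/2
  leading term v^4w^2: no divisor's leading term divides it; move -8v^4w^2 to the remainder.
  leading term v^3w: no divisor's leading term divides it; move -12/7v^3w to the remainder.
  leading term v^2w^2: no divisor's leading term divides it; move -4v^2w^2 to the remainder.
  leading term v^2w: no divisor's leading term divides it; move 4v^2w to the remainder.
  leading term v^2: no divisor's leading term divides it; move 16/7v^2 to the remainder.
  leading term vw: no divisor's leading term divides it; move -1/7vw to the remainder.
  leading term v: no divisor's leading term divides it; move 1/7v to the remainder.
  leading term w^2: no divisor's leading term divides it; move -1/2w^2 to the remainder.
  leading term w: no divisor's leading term divides it; move w to the remainder.
  leading term 1: no divisor's leading term divides it; move -1/2 to the remainder.
  remainder -8v^4w^2 - 12/7v^3w - 4v^2w^2 + 4v^2w + 16/7v^2 - 1/7vw + 1/7v - 1/2w^2 + w - 1/2 ≠ 0; add h_5 = -8v^4w^2 - 12/7v^3w - 4v^2w^2 + 4v^2w + 16/7v^2 - 1/7vw + 1/7v - 1/2w^2 + w - 1/2 to the basis.

The other S-polynomials (S(f_1,h_4), S(f_2,h_4), S(h_3,h_4), S(f_1,h_5), S(f_2,h_5), S(h_3,h_5), S(h_4,h_5)) all reduce to 0 modulo the current basis, so we have a Gröbner basis.
Inter-reduce: drop elements whose leading term is divisible by another's, tail-reduce, and make monic.
Reduced Gröbner basis: {u^2 + 1/7u + 4/7vw - 8/7, uv - 2v^2w - 1/2w + 1/2, uw - u + 8v^3w^2 + 12/7v^2w + 2vw^2 - 2vw - 16/7v + 1/7w - 1/7, v^4w^2 + 3/14v^3w + 1/2v^2w^2 - 1/2v^2w - 2/7v^2 + 1/56vw - 1/56v + 1/16w^2 - 1/8w + 1/16}.
Label its elements g_1 = u^2 + 1/7u + 4/7vw - 8/7, g_2 = uv - 2v^2w - 1/2w + 1/2, g_3 = uw - u + 8v^3w^2 + 12/7v^2w + 2vw^2 - 2vw - 16/7v + 1/7w - 1/7, g_4 = v^4w^2 + 3/14v^3w + 1/2v^2w^2 - 1/2v^2w - 2/7v^2 + 1/56vw - 1/56v + 1/16w^2 - 1/8w + 1/16.

Reduce p = 5u^2 + 5/7u + 20/7vw + 37/7 modulo G:
  leading term u^2: subtract (5)·g_1 from 5u^2 + 5/7u + 20/7vw + 37/7 → 11
  leading term 1: no divisor's leading term divides it; move 11 to the remainder.
  normal form = 11.
The normal form is nonzero, so p ∉ I. Since p minus its normal form lies in I, I + (p) = I + (r) where r = 11; decide whether this ideal is the whole ring.
Here r = 11 is a nonzero constant, hence a unit: 1 ∈ I + (p), the Gröbner basis of I + (p) is {1}, and the enlarged system has no common solution — adjoining p is inconsistent.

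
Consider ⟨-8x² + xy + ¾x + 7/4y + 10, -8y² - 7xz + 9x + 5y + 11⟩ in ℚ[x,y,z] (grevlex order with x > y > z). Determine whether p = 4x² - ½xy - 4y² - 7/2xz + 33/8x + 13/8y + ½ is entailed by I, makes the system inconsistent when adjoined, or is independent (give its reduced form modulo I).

4x² - ½xy - 4y² - 7/2xz + 33/8x + 13/8y + ½ lies in I (it reduces to 0).

First compute the reduced Gröbner basis of I by Buchberger's algorithm.
f_1 = -8x² + xy + ¾x + 7/4y + 10, LT = x².
f_2 = -8y² - 7xz + 9x + 5y + 11, LT = y².

The S-polynomials (S(f_1,f_2)) all reduce to 0 modulo the current basis, so we have a Gröbner basis.
Inter-reduce: drop elements whose leading term is divisible by another's, tail-reduce, and make monic.
Reduced Gröbner basis: {x² - ⅛xy - 3/32x - 7/32y - 5/4, y² + ⅞xz - 9/8x - ⅝y - 11/8}.
Label its elements g_1 = x² - ⅛xy - 3/32x - 7/32y - 5/4, g_2 = y² + ⅞xz - 9/8x - ⅝y - 11/8.

Reduce p = 4x² - ½xy - 4y² - 7/2xz + 33/8x + 13/8y + ½ modulo G:
  leading term x²: subtract (4)·g_1 from 4x² - ½xy - 4y² - 7/2xz + 33/8x + 13/8y + ½ → -4y² - 7/2xz + 9/2x + 5/2y + 11/2
  leading term y²: subtract (-4)·g_2 from -4y² - 7/2xz + 9/2x + 5/2y + 11/2 → 0
  normal form = 0.
Since the normal form is 0, p ∈ I.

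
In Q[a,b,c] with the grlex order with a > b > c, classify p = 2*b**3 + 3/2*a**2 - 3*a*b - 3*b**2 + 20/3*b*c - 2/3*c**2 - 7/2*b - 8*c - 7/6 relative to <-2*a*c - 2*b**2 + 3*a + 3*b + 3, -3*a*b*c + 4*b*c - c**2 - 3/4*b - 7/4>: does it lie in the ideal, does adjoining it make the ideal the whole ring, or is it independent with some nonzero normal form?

2*b**3 + 3/2*a**2 - 3*a*b - 3*b**2 + 20/3*b*c - 2/3*c**2 - 7/2*b - 8*c - 7/6 is independent of I; its normal form modulo I is 3/2*a**2 + 4*b*c - 8*c.

First compute the reduced Gröbner basis of I by Buchberger's algorithm.
f_1 = -2*a*c - 2*b**2 + 3*a + 3*b + 3, LT = a*c.
f_2 = -3*a*b*c + 4*b*c - c**2 - 3/4*b - 7/4, LT = a*b*c.

S(f_1,f_2): lcm = a*b*c. S = b**3 - 3/2*a*b - 3/2*b**2 + 4/3*b*c - 1/3*c**2 - 7/4*b - 7/12.
  reduce S modulo (f_1, f_2):
  remainder b**3 - 3/2*a*b - 3/2*b**2 + 4/3*b*c - 1/3*c**2 - 7/4*b - 7/12 ≠ 0; add h_3 = b**3 - 3/2*a*b - 3/2*b**2 + 4/3*b*c - 1/3*c**2 - 7/4*b - 7/12 to the basis.

The other S-polynomials (S(f_1,h_3), S(f_2,h_3)) all reduce to 0 modulo the current basis, so we have a Gröbner basis.
Inter-reduce: drop elements whose leading term is divisible by another's, tail-reduce, and make monic.
Reduced Gröbner basis: {b**3 - 3/2*a*b - 3/2*b**2 + 4/3*b*c - 1/3*c**2 - 7/4*b - 7/12, a*c + b**2 - 3/2*a - 3/2*b - 3/2}.
Label its elements g_1 = b**3 - 3/2*a*b - 3/2*b**2 + 4/3*b*c - 1/3*c**2 - 7/4*b - 7/12, g_2 = a*c + b**2 - 3/2*a - 3/2*b - 3/2.

Reduce p = 2*b**3 + 3/2*a**2 - 3*a*b - 3*b**2 + 20/3*b*c - 2/3*c**2 - 7/2*b - 8*c - 7/6 modulo G:
  leading term b**3: subtract (2)·g_1 from 2*b**3 + 3/2*a**2 - 3*a*b - 3*b**2 + 20/3*b*c - 2/3*c**2 - 7/2*b - 8*c - 7/6 → 3/2*a**2 + 4*b*c - 8*c
  leading term a**2: no divisor's leading term divides it; move 3/2*a**2 to the remainder.
  leading term b*c: no divisor's leading term divides it; move 4*b*c to the remainder.
  leading term c: no divisor's leading term divides it; move -8*c to the remainder.
  normal form = 3/2*a**2 + 4*b*c - 8*c.
The normal form is nonzero, so p ∉ I. Since p minus its normal form lies in I, I + (p) = I + (r) where r = 3/2*a**2 + 4*b*c - 8*c; decide whether this ideal is the whole ring.
Run Buchberger on G together with r (pairs among the g_i already reduce to 0 since G is a Gröbner basis):
g_1 = b**3 - 3/2*a*b - 3/2*b**2 + 4/3*b*c - 1/3*c**2 - 7/4*b - 7/12, LT = b**3.
g_2 = a*c + b**2 - 3/2*a - 3/2*b - 3/2, LT = a*c.
r = 3/2*a**2 + 4*b*c - 8*c, LT = a**2.

S(g_2,r): lcm = a**2*c. S = a*b**2 - 8/3*b*c**2 - 3/2*a**2 - 3/2*a*b + 16/3*c**2 - 3/2*a.
  reduce S modulo (g_1, g_2, r):
  remainder a*b**2 - 8/3*b*c**2 - 3/2*a*b + 4*b*c + 16/3*c**2 - 3/2*a - 8*c ≠ 0; add m_4 = a*b**2 - 8/3*b*c**2 - 3/2*a*b + 4*b*c + 16/3*c**2 - 3/2*a - 8*c to the basis.

S(g_1,m_4): lcm = a*b**3. S = 8/3*b**2*c**2 - 3/2*a**2*b + 4/3*a*b*c - 1/3*a*c**2 - 4*b**2*c - 16/3*b*c**2 - 1/4*a*b + 8*b*c - 7/12*a.
  reduce S modulo (g_1, g_2, r, m_4):
  remainder 8/3*b**2*c**2 + 1/3*b**2*c - 16/3*b*c**2 - 1/4*a*b + 1/2*b**2 + 23/18*b*c - 4/9*c**2 - 4/3*a - 13/12*b - 1/2*c - 55/36 ≠ 0; add m_5 = 8/3*b**2*c**2 + 1/3*b**2*c - 16/3*b*c**2 - 1/4*a*b + 1/2*b**2 + 23/18*b*c - 4/9*c**2 - 4/3*a - 13/12*b - 1/2*c - 55/36 to the basis.

S(g_2,m_4): lcm = a*b**2*c. S = b**4 + 8/3*b*c**3 - 3/2*a*b**2 + 3/2*a*b*c - 3/2*b**3 - 4*b*c**2 - 16/3*c**3 + 3/2*a*c - 3/2*b**2 + 8*c**2.
  reduce S modulo (g_1, g_2, r, m_4, m_5):
  remainder 8/3*b*c**3 - 4/3*b**2*c - 11/3*b*c**2 - 16/3*c**3 - 5/4*b**2 + 2*b*c + 15/2*c**2 + 9/4*a + 59/24*b + 11/8 ≠ 0; add m_6 = 8/3*b*c**3 - 4/3*b**2*c - 11/3*b*c**2 - 16/3*c**3 - 5/4*b**2 + 2*b*c + 15/2*c**2 + 9/4*a + 59/24*b + 11/8 to the basis.

S(g_1,m_5): lcm = b**3*c**2. S = -3/2*a*b*c**2 - 1/8*b**3*c + 1/2*b**2*c**2 + 4/3*b*c**3 - 1/3*c**4 + 3/32*a*b**2 - 3/16*b**3 - 23/48*b**2*c - 19/12*b*c**2 + 1/2*a*b + 13/32*b**2 + 3/16*b*c - 7/12*c**2 + 55/96*b.
  reduce S modulo (g_1, g_2, r, m_4, m_5, m_6):
  remainder -1/3*c**4 - 1/16*b**2*c - 1/3*b*c**2 + 25/8*c**3 + 13/32*a*b + 21/32*b**2 - 61/48*b*c - 19/4*c**2 - 47/64*a - 47/64*b + 79/48*c - 77/192 ≠ 0; add m_7 = -1/3*c**4 - 1/16*b**2*c - 1/3*b*c**2 + 25/8*c**3 + 13/32*a*b + 21/32*b**2 - 61/48*b*c - 19/4*c**2 - 47/64*a - 47/64*b + 79/48*c - 77/192 to the basis.

The other S-polynomials (S(g_1,g_2), S(g_1,r), S(r,m_4), S(g_2,m_5), S(r,m_5), S(m_4,m_5), S(g_1,m_6), S(g_2,m_6), S(r,m_6), S(m_4,m_6), S(m_5,m_6), S(g_1,m_7), S(g_2,m_7), S(r,m_7), S(m_4,m_7), S(m_5,m_7), S(m_6,m_7)) all reduce to 0 modulo the current basis, so we have a Gröbner basis.
Inter-reduce: drop elements whose leading term is divisible by another's, tail-reduce, and make monic.
Reduced Gröbner basis: {b**2*c**2 + 1/8*b**2*c - 2*b*c**2 - 3/32*a*b + 3/16*b**2 + 23/48*b*c - 1/6*c**2 - 1/2*a - 13/32*b - 3/16*c - 55/96, b*c**3 - 1/2*b**2*c - 11/8*b*c**2 - 2*c**3 - 15/32*b**2 + 3/4*b*c + 45/16*c**2 + 27/32*a + 59/64*b + 33/64, c**4 + 3/16*b**2*c + b*c**2 - 75/8*c**3 - 39/32*a*b - 63/32*b**2 + 61/16*b*c + 57/4*c**2 + 141/64*a + 141/64*b - 79/16*c + 77/64, a*b**2 - 8/3*b*c**2 - 3/2*a*b + 4*b*c + 16/3*c**2 - 3/2*a - 8*c, b**3 - 3/2*a*b - 3/2*b**2 + 4/3*b*c - 1/3*c**2 - 7/4*b - 7/12, a**2 + 8/3*b*c - 16/3*c, a*c + b**2 - 3/2*a - 3/2*b - 3/2}.
The reduced Gröbner basis of I + (p) is {b**2*c**2 + 1/8*b**2*c - 2*b*c**2 - 3/32*a*b + 3/16*b**2 + 23/48*b*c - 1/6*c**2 - 1/2*a - 13/32*b - 3/16*c - 55/96, b*c**3 - 1/2*b**2*c - 11/8*b*c**2 - 2*c**3 - 15/32*b**2 + 3/4*b*c + 45/16*c**2 + 27/32*a + 59/64*b + 33/64, c**4 + 3/16*b**2*c + b*c**2 - 75/8*c**3 - 39/32*a*b - 63/32*b**2 + 61/16*b*c + 57/4*c**2 + 141/64*a + 141/64*b - 79/16*c + 77/64, a*b**2 - 8/3*b*c**2 - 3/2*a*b + 4*b*c + 16/3*c**2 - 3/2*a - 8*c, b**3 - 3/2*a*b - 3/2*b**2 + 4/3*b*c - 1/3*c**2 - 7/4*b - 7/12, a**2 + 8/3*b*c - 16/3*c, a*c + b**2 - 3/2*a - 3/2*b - 3/2} ≠ {1}, a proper ideal, so the enlarged system stays consistent: p is independent of I, with normal form 3/2*a**2 + 4*b*c - 8*c.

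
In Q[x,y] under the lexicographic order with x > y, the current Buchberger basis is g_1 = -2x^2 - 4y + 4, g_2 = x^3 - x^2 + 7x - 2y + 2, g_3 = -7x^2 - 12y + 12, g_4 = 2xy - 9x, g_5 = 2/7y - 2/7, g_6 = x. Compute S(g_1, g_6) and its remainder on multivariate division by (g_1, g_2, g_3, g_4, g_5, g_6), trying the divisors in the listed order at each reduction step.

lcm(LM(g_1), LM(g_6)) = x^2.
S = (lcm/LT(g_1))·g_1 − (lcm/LT(g_6))·g_6 = 2y - 2.
Reduce S modulo (g_1, g_2, g_3, g_4, g_5, g_6) in that order:
  leading term y: subtract (7)·g_5 from 2y - 2 → 0
The remainder is 0, so this S-polynomial contributes no new basis element.
An S-polynomial is built so that the two leading terms cancel; whether anything survives reduction is exactly the Gröbner-basis criterion.

S(g_1, g_6) = 2y - 2; remainder on division = 0.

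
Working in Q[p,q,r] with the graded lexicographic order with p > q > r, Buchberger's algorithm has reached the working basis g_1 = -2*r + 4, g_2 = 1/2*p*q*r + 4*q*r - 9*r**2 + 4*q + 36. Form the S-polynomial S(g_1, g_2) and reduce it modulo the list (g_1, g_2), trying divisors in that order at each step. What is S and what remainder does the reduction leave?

lcm(LM(g_1), LM(g_2)) = p*q*r.
S = (lcm/LT(g_1))·g_1 − (lcm/LT(g_2))·g_2 = -2*p*q - 8*q*r + 18*r**2 - 8*q - 72.
Reduce S modulo (g_1, g_2) in that order:
  leading term p*q: no divisor's leading term divides it; move -2*p*q to the remainder.
  leading term q*r: subtract (4*q)·g_1 from -8*q*r + 18*r**2 - 8*q - 72 → 18*r**2 - 24*q - 72
  leading term r**2: subtract (-9*r)·g_1 from 18*r**2 - 24*q - 72 → -24*q + 36*r - 72
  leading term q: no divisor's leading term divides it; move -24*q to the remainder.
  leading term r: subtract (-18)·g_1 from 36*r - 72 → 0
The remainder -2*p*q - 24*q is nonzero, so it would be added as the next basis element.

S(g_1, g_2) = -2*p*q - 8*q*r + 18*r**2 - 8*q - 72; remainder on division = -2*p*q - 24*q.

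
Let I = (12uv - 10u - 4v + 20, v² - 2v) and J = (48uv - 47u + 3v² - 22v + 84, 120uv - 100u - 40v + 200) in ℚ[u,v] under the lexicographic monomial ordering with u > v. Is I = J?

Two ideals are equal iff their reduced Gröbner bases coincide (the reduced basis is unique for a fixed ordering).
Buchberger on the first generating set:
f_1 = 12uv - 10u - 4v + 20, LT = uv.
f_2 = v² - 2v, LT = v².

S(f_1,f_2): lcm = uv². S = 7/6uv - ⅓v² + 5/3v.
  leading term uv: subtract (7/72)·f_1 from 7/6uv - ⅓v² + 5/3v → 35/36u - ⅓v² + 37/18v - 35/18
  leading term u: no divisor's leading term divides it; move 35/36u to the remainder.
  leading term v²: subtract (-⅓)·f_2 from -⅓v² + 37/18v - 35/18 → 25/18v - 35/18
  leading term v: no divisor's leading term divides it; move 25/18v to the remainder.
  leading term 1: no divisor's leading term divides it; move -35/18 to the remainder.
  remainder 35/36u + 25/18v - 35/18 ≠ 0; add g_3 = 35/36u + 25/18v - 35/18 to the basis.

S(f_1,g_3): lcm = uv. S = -⅚u - 10/7v² + 5/3v + 5/3.
  leading term u: subtract (-6/7)·g_3 from -⅚u - 10/7v² + 5/3v + 5/3 → -10/7v² + 20/7v
  leading term v²: subtract (-10/7)·f_2 from -10/7v² + 20/7v → 0
  remainder 0.

S(f_2,g_3): leading monomials are coprime, so the S-polynomial reduces to 0 (Buchberger's first criterion).
Every S-polynomial of the final basis reduces to 0, so we have a Gröbner basis.
Inter-reduce: drop elements whose leading term is divisible by another's, tail-reduce, and make monic.
Reduced Gröbner basis: {u + 10/7v - 2, v² - 2v}.

Buchberger on the second generating set:
h_1 = 48uv - 47u + 3v² - 22v + 84, LT = uv.
h_2 = 120uv - 100u - 40v + 200, LT = uv.

S(h_1,h_2): lcm = uv. S = -7/48u + 1/16v² - ⅛v + 1/12.
  leading term u: no divisor's leading term divides it; move -7/48u to the remainder.
  leading term v²: no divisor's leading term divides it; move 1/16v² to the remainder.
  leading term v: no divisor's leading term divides it; move -⅛v to the remainder.
  leading term 1: no divisor's leading term divides it; move 1/12 to the remainder.
  remainder -7/48u + 1/16v² - ⅛v + 1/12 ≠ 0; add k_3 = -7/48u + 1/16v² - ⅛v + 1/12 to the basis.

S(h_1,k_3): lcm = uv. S = -47/48u + 3/7v³ - 89/112v² + 19/168v + 7/4.
  leading term u: subtract (47/7)·k_3 from -47/48u + 3/7v³ - 89/112v² + 19/168v + 7/4 → 3/7v³ - 17/14v² + 20/21v + 25/21
  leading term v³: no divisor's leading term divides it; move 3/7v³ to the remainder.
  leading term v²: no divisor's leading term divides it; move -17/14v² to the remainder.
  leading term v: no divisor's leading term divides it; move 20/21v to the remainder.
  leading term 1: no divisor's leading term divides it; move 25/21 to the remainder.
  remainder 3/7v³ - 17/14v² + 20/21v + 25/21 ≠ 0; add k_4 = 3/7v³ - 17/14v² + 20/21v + 25/21 to the basis.

S(h_2,k_3): lcm = uv. S = -⅚u + 3/7v³ - 6/7v² + 5/21v + 5/3.
  leading term u: subtract (40/7)·k_3 from -⅚u + 3/7v³ - 6/7v² + 5/21v + 5/3 → 3/7v³ - 17/14v² + 20/21v + 25/21
  leading term v³: subtract (1)·k_4 from 3/7v³ - 17/14v² + 20/21v + 25/21 → 0
  remainder 0.

S(h_1,k_4): lcm = uv³. S = 89/48uv² - 20/9uv - 25/9u + 1/16v⁴ - 11/24v³ + 7/4v².
  leading term uv²: subtract (89/2304v)·h_1 from 89/48uv² - 20/9uv - 25/9u + 1/16v⁴ - 11/24v³ + 7/4v² → -937/2304uv - 25/9u + 1/16v⁴ - 147/256v³ + 2995/1152v² - 623/192v
  leading term uv: subtract (-937/110592)·h_1 from -937/2304uv - 25/9u + 1/16v⁴ - 147/256v³ + 2995/1152v² - 623/192v → -351239/110592u + 1/16v⁴ - 147/256v³ + 10753/4096v² - 189731/55296v + 6559/9216
  leading term u: subtract (50177/2304)·k_3 from -351239/110592u + 1/16v⁴ - 147/256v³ + 10753/4096v² - 189731/55296v + 6559/9216 → 1/16v⁴ - 147/256v³ + 5825/4608v² - 1225/1728v - 7625/6912
  leading term v⁴: subtract (7/48v)·k_4 from 1/16v⁴ - 147/256v³ + 5825/4608v² - 1225/1728v - 7625/6912 → -305/768v³ + 5185/4608v² - 1525/1728v - 7625/6912
  leading term v³: subtract (-2135/2304)·k_4 from -305/768v³ + 5185/4608v² - 1525/1728v - 7625/6912 → 0
  remainder 0.

S(h_2,k_4): lcm = uv³. S = 2uv² - 20/9uv - 25/9u - ⅓v³ + 5/3v².
  leading term uv²: subtract (1/24v)·h_1 from 2uv² - 20/9uv - 25/9u - ⅓v³ + 5/3v² → -19/72uv - 25/9u - 11/24v³ + 31/12v² - 7/2v
  leading term uv: subtract (-19/3456)·h_1 from -19/72uv - 25/9u - 11/24v³ + 31/12v² - 7/2v → -10493/3456u - 11/24v³ + 2995/1152v² - 6257/1728v + 133/288
  leading term u: subtract (1499/72)·k_3 from -10493/3456u - 11/24v³ + 2995/1152v² - 6257/1728v + 133/288 → -11/24v³ + 187/144v² - 55/54v - 275/216
  leading term v³: subtract (-77/72)·k_4 from -11/24v³ + 187/144v² - 55/54v - 275/216 → 0
  remainder 0.

S(k_3,k_4): leading monomials are coprime, so the S-polynomial reduces to 0 (Buchberger's first criterion).
Every S-polynomial of the final basis reduces to 0, so we have a Gröbner basis.
Inter-reduce: drop elements whose leading term is divisible by another's, tail-reduce, and make monic.
Reduced Gröbner basis: {u - 3/7v² + 6/7v - 4/7, v³ - 17/6v² + 20/9v + 25/9}.

Since the reduced bases disagree, the two ideals are not the same.

No, the ideals differ.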